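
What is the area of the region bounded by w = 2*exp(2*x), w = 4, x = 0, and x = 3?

-15 + 4*log(2) + exp(6)

The difference (2*exp(2*x)) - (4) = 2*exp(2*x) - 4 changes sign at x = log(2)/2 inside [0, 3], so split the integral there.
∫[0,log(2)/2] (2*exp(2*x) - 4) dx = 1 - log(4); the area of that piece is -1 + log(4).
∫[log(2)/2,3] (2*exp(2*x) - 4) dx = -14 + 2*log(2) + exp(6).
Total area = (-1 + log(4)) + (-14 + 2*log(2) + exp(6)) = -15 + 4*log(2) + exp(6).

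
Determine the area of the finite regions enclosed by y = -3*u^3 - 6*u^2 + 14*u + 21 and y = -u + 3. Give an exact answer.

253/4

Set the curves equal: -3*u^3 - 6*u^2 + 14*u + 21 = -u + 3, so -3*u^3 - 6*u^2 + 15*u + 18 = 0, which factors as -3*(u - 2)*(u + 1)*(u + 3) = 0. The curves meet at u = -3, -1, 2.
On [-3, -1], y = -u + 3 is on top; that piece has area ∫[-3,-1] (-(-3*u^3 - 6*u^2 + 15*u + 18)) du = 16.
On [-1, 2], y = -3*u^3 - 6*u^2 + 14*u + 21 is on top; that piece has area ∫[-1,2] (-3*u^3 - 6*u^2 + 15*u + 18) du = 189/4.
Total enclosed area = 16 + 189/4 = 253/4.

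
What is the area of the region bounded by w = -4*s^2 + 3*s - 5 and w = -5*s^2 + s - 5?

4/3

Set the curves equal: -4*s^2 + 3*s - 5 = -5*s^2 + s - 5, so s^2 + 2*s = 0, which factors as s*(s + 2) = 0. The curves meet at s = -2, 0.
On [-2, 0], w = -5*s^2 + s - 5 is on top; that piece has area ∫[-2,0] (-(s^2 + 2*s)) ds = 4/3.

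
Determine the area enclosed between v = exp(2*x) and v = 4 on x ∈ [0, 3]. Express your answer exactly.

-31/2 + 8*log(2) + exp(6)/2

The difference (exp(2*x)) - (4) = exp(2*x) - 4 changes sign at x = log(2) inside [0, 3], so split the integral there.
∫[0,log(2)] (exp(2*x) - 4) dx = 3/2 - log(16); the area of that piece is -3/2 + log(16).
∫[log(2),3] (exp(2*x) - 4) dx = -14 + 4*log(2) + exp(6)/2.
Total area = (-3/2 + log(16)) + (-14 + 4*log(2) + exp(6)/2) = -31/2 + 8*log(2) + exp(6)/2.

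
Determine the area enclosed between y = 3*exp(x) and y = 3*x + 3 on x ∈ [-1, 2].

-27/2 - 3*exp(-1) + 3*exp(2)

On [-1, 2], (3*exp(x)) - (3*x + 3) = -3*x + 3*exp(x) - 3 is ≥ 0 throughout, so the area is a single integral of |-3*x + 3*exp(x) - 3|.
∫[-1,2] (-3*x + 3*exp(x) - 3) dx = -27/2 - 3*exp(-1) + 3*exp(2).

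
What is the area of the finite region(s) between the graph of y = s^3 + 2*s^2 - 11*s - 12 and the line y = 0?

The curve meets the s-axis where s^3 + 2*s^2 - 11*s - 12 = 0, i.e. (s - 3)*(s + 1)*(s + 4) = 0, at s = -4, -1, 3.
On [-4, -1] the curve lies above the axis; ∫[-4,-1] (s^3 + 2*s^2 - 11*s - 12) ds = 99/4, giving area 99/4.
On [-1, 3] the curve lies below the axis; ∫[-1,3] (s^3 + 2*s^2 - 11*s - 12) ds = -160/3, giving area 160/3.
Total area = 99/4 + 160/3 = 937/12.

937/12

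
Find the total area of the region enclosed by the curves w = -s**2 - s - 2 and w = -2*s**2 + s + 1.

32/3

Set the curves equal: -s**2 - s - 2 = -2*s**2 + s + 1, so s**2 - 2*s - 3 = 0, which factors as (s - 3)*(s + 1) = 0. The curves meet at s = -1, 3.
On [-1, 3], w = -2*s**2 + s + 1 is on top; that piece has area ∫[-1,3] (-(s**2 - 2*s - 3)) ds = 32/3.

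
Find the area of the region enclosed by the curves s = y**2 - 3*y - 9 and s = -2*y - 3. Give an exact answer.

Both boundary curves give s as a function of y, so integrate with respect to y. Setting them equal: y**2 - y - 6 = 0, i.e. (y - 3)*(y + 2) = 0, so they meet at y = -2, 3.
For y in [-2, 3], s = y**2 - 3*y - 9 is on the left; area = ∫[-2,3] (-(y**2 - y - 6)) dy = 125/6.

125/6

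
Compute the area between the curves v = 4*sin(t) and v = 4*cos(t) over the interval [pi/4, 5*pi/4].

On [pi/4, 5*pi/4], (4*sin(t)) - (4*cos(t)) = 4*sin(t) - 4*cos(t) is ≥ 0 throughout, so the area is a single integral of |4*sin(t) - 4*cos(t)|.
∫[pi/4,5*pi/4] (4*sin(t) - 4*cos(t)) dt = 8*sqrt(2).

8*sqrt(2)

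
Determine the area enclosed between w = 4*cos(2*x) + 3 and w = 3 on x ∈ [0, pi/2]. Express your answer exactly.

The difference (4*cos(2*x) + 3) - (3) = 4*cos(2*x) changes sign at x = pi/4 inside [0, pi/2], so split the integral there.
∫[0,pi/4] (4*cos(2*x)) dx = 2.
∫[pi/4,pi/2] (4*cos(2*x)) dx = -2; the area of that piece is 2.
Total area = 2 + 2 = 4.

4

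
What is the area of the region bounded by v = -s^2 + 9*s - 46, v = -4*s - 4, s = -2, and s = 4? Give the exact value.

198

On [-2, 4], (-s^2 + 9*s - 46) - (-4*s - 4) = -s^2 + 13*s - 42 is ≤ 0 throughout, so the area is a single integral of |-s^2 + 13*s - 42|.
∫[-2,4] (-s^2 + 13*s - 42) ds = -198; the area of that piece is 198.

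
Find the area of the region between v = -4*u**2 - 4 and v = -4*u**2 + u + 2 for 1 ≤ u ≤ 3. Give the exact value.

On [1, 3], (-4*u**2 - 4) - (-4*u**2 + u + 2) = -u - 6 is ≤ 0 throughout, so the area is a single integral of |-u - 6|.
∫[1,3] (-u - 6) du = -16; the area of that piece is 16.

16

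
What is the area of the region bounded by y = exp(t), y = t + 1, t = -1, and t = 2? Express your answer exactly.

-9/2 - exp(-1) + exp(2)

On [-1, 2], (exp(t)) - (t + 1) = -t + exp(t) - 1 is ≥ 0 throughout, so the area is a single integral of |-t + exp(t) - 1|.
∫[-1,2] (-t + exp(t) - 1) dt = -9/2 - exp(-1) + exp(2).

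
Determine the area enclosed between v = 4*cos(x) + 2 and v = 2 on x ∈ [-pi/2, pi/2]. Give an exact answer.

8

On [-pi/2, pi/2], (4*cos(x) + 2) - (2) = 4*cos(x) is ≥ 0 throughout, so the area is a single integral of |4*cos(x)|.
∫[-pi/2,pi/2] (4*cos(x)) dx = 8.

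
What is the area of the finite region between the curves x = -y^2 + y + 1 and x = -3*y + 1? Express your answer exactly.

Both boundary curves give x as a function of y, so integrate with respect to y. Setting them equal: -y^2 + 4*y = 0, i.e. -y*(y - 4) = 0, so they meet at y = 0, 4.
For y in [0, 4], x = -y^2 + y + 1 is on the right; area = ∫[0,4] (-y^2 + 4*y) dy = 32/3.

32/3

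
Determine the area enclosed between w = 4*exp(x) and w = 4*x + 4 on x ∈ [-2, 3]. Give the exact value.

-30 - 4*exp(-2) + 4*exp(3)

On [-2, 3], (4*exp(x)) - (4*x + 4) = -4*x + 4*exp(x) - 4 is ≥ 0 throughout, so the area is a single integral of |-4*x + 4*exp(x) - 4|.
∫[-2,3] (-4*x + 4*exp(x) - 4) dx = -30 - 4*exp(-2) + 4*exp(3).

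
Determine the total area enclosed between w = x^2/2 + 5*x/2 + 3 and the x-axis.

1/12

The curve meets the x-axis where x^2/2 + 5*x/2 + 3 = 0, i.e. (x + 2)*(x + 3)/2 = 0, at x = -3, -2.
On [-3, -2] the curve lies below the axis; ∫[-3,-2] (x^2/2 + 5*x/2 + 3) dx = -1/12, giving area 1/12.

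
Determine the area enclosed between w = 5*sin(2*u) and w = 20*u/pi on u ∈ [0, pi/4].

On [0, pi/4], (5*sin(2*u)) - (20*u/pi) = -20*u/pi + 5*sin(2*u) is ≥ 0 throughout, so the area is a single integral of |-20*u/pi + 5*sin(2*u)|.
∫[0,pi/4] (-20*u/pi + 5*sin(2*u)) du = 5/2 - 5*pi/8.

5/2 - 5*pi/8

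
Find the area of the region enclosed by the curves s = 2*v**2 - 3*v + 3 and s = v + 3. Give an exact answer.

Both boundary curves give s as a function of v, so integrate with respect to v. Setting them equal: 2*v**2 - 4*v = 0, i.e. 2*v*(v - 2) = 0, so they meet at v = 0, 2.
For v in [0, 2], s = 2*v**2 - 3*v + 3 is on the left; area = ∫[0,2] (-(2*v**2 - 4*v)) dv = 8/3.

8/3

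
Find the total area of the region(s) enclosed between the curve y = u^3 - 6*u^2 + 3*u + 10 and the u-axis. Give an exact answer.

81/2

The curve meets the u-axis where u^3 - 6*u^2 + 3*u + 10 = 0, i.e. (u - 5)*(u - 2)*(u + 1) = 0, at u = -1, 2, 5.
On [-1, 2] the curve lies above the axis; ∫[-1,2] (u^3 - 6*u^2 + 3*u + 10) du = 81/4, giving area 81/4.
On [2, 5] the curve lies below the axis; ∫[2,5] (u^3 - 6*u^2 + 3*u + 10) du = -81/4, giving area 81/4.
Total area = 81/4 + 81/4 = 81/2.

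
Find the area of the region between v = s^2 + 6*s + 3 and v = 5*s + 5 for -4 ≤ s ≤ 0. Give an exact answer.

12

The difference (s^2 + 6*s + 3) - (5*s + 5) = s^2 + s - 2 changes sign at s = -2 inside [-4, 0], so split the integral there.
∫[-4,-2] (s^2 + s - 2) ds = 26/3.
∫[-2,0] (s^2 + s - 2) ds = -10/3; the area of that piece is 10/3.
Total area = 26/3 + 10/3 = 12.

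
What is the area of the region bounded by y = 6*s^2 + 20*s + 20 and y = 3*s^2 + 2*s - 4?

4

Set the curves equal: 6*s^2 + 20*s + 20 = 3*s^2 + 2*s - 4, so 3*s^2 + 18*s + 24 = 0, which factors as 3*(s + 2)*(s + 4) = 0. The curves meet at s = -4, -2.
On [-4, -2], y = 3*s^2 + 2*s - 4 is on top; that piece has area ∫[-4,-2] (-(3*s^2 + 18*s + 24)) ds = 4.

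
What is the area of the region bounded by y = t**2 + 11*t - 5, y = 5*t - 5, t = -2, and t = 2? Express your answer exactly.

24

The difference (t**2 + 11*t - 5) - (5*t - 5) = t**2 + 6*t changes sign at t = 0 inside [-2, 2], so split the integral there.
∫[-2,0] (t**2 + 6*t) dt = -28/3; the area of that piece is 28/3.
∫[0,2] (t**2 + 6*t) dt = 44/3.
Total area = 28/3 + 44/3 = 24.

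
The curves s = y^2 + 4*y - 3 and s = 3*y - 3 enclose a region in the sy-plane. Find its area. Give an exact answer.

1/6

Both boundary curves give s as a function of y, so integrate with respect to y. Setting them equal: y^2 + y = 0, i.e. y*(y + 1) = 0, so they meet at y = -1, 0.
For y in [-1, 0], s = y^2 + 4*y - 3 is on the left; area = ∫[-1,0] (-(y^2 + y)) dy = 1/6.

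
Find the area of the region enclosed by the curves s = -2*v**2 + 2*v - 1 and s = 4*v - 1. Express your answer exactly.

1/3

Both boundary curves give s as a function of v, so integrate with respect to v. Setting them equal: -2*v**2 - 2*v = 0, i.e. -2*v*(v + 1) = 0, so they meet at v = -1, 0.
For v in [-1, 0], s = -2*v**2 + 2*v - 1 is on the right; area = ∫[-1,0] (-2*v**2 - 2*v) dv = 1/3.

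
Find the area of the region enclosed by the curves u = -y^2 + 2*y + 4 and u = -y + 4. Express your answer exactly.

9/2

Both boundary curves give u as a function of y, so integrate with respect to y. Setting them equal: -y^2 + 3*y = 0, i.e. -y*(y - 3) = 0, so they meet at y = 0, 3.
For y in [0, 3], u = -y^2 + 2*y + 4 is on the right; area = ∫[0,3] (-y^2 + 3*y) dy = 9/2.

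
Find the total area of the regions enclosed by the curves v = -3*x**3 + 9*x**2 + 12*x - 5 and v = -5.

Set the curves equal: -3*x**3 + 9*x**2 + 12*x - 5 = -5, so -3*x**3 + 9*x**2 + 12*x = 0, which factors as -3*x*(x - 4)*(x + 1) = 0. The curves meet at x = -1, 0, 4.
On [-1, 0], v = -5 is on top; that piece has area ∫[-1,0] (-(-3*x**3 + 9*x**2 + 12*x)) dx = 9/4.
On [0, 4], v = -3*x**3 + 9*x**2 + 12*x - 5 is on top; that piece has area ∫[0,4] (-3*x**3 + 9*x**2 + 12*x) dx = 96.
Total enclosed area = 9/4 + 96 = 393/4.

393/4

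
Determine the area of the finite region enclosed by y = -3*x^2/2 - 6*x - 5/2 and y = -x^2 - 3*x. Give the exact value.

16/3

Set the curves equal: -3*x^2/2 - 6*x - 5/2 = -x^2 - 3*x, so -x^2/2 - 3*x - 5/2 = 0, which factors as -(x + 1)*(x + 5)/2 = 0. The curves meet at x = -5, -1.
On [-5, -1], y = -3*x^2/2 - 6*x - 5/2 is on top; that piece has area ∫[-5,-1] (-x^2/2 - 3*x - 5/2) dx = 16/3.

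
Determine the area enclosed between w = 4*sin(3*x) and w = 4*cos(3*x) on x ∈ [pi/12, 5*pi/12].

8*sqrt(2)/3

On [pi/12, 5*pi/12], (4*sin(3*x)) - (4*cos(3*x)) = 4*sin(3*x) - 4*cos(3*x) is ≥ 0 throughout, so the area is a single integral of |4*sin(3*x) - 4*cos(3*x)|.
∫[pi/12,5*pi/12] (4*sin(3*x) - 4*cos(3*x)) dx = 8*sqrt(2)/3.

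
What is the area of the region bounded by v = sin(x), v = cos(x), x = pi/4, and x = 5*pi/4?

2*sqrt(2)

On [pi/4, 5*pi/4], (sin(x)) - (cos(x)) = sin(x) - cos(x) is ≥ 0 throughout, so the area is a single integral of |sin(x) - cos(x)|.
∫[pi/4,5*pi/4] (sin(x) - cos(x)) dx = 2*sqrt(2).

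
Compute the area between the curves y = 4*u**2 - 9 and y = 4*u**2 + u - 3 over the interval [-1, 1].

12

On [-1, 1], (4*u**2 - 9) - (4*u**2 + u - 3) = -u - 6 is ≤ 0 throughout, so the area is a single integral of |-u - 6|.
∫[-1,1] (-u - 6) du = -12; the area of that piece is 12.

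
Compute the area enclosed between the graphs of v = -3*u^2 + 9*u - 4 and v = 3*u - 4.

Set the curves equal: -3*u^2 + 9*u - 4 = 3*u - 4, so -3*u^2 + 6*u = 0, which factors as -3*u*(u - 2) = 0. The curves meet at u = 0, 2.
On [0, 2], v = -3*u^2 + 9*u - 4 is on top; that piece has area ∫[0,2] (-3*u^2 + 6*u) du = 4.

4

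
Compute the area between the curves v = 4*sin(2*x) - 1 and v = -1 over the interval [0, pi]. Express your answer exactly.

8

The difference (4*sin(2*x) - 1) - (-1) = 4*sin(2*x) changes sign at x = pi/2 inside [0, pi], so split the integral there.
∫[0,pi/2] (4*sin(2*x)) dx = 4.
∫[pi/2,pi] (4*sin(2*x)) dx = -4; the area of that piece is 4.
Total area = 4 + 4 = 8.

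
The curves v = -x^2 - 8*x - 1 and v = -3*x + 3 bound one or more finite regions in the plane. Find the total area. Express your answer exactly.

Set the curves equal: -x^2 - 8*x - 1 = -3*x + 3, so -x^2 - 5*x - 4 = 0, which factors as -(x + 1)*(x + 4) = 0. The curves meet at x = -4, -1.
On [-4, -1], v = -x^2 - 8*x - 1 is on top; that piece has area ∫[-4,-1] (-x^2 - 5*x - 4) dx = 9/2.

9/2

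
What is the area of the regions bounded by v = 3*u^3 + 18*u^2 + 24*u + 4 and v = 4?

Set the curves equal: 3*u^3 + 18*u^2 + 24*u + 4 = 4, so 3*u^3 + 18*u^2 + 24*u = 0, which factors as 3*u*(u + 2)*(u + 4) = 0. The curves meet at u = -4, -2, 0.
On [-4, -2], v = 3*u^3 + 18*u^2 + 24*u + 4 is on top; that piece has area ∫[-4,-2] (3*u^3 + 18*u^2 + 24*u) du = 12.
On [-2, 0], v = 4 is on top; that piece has area ∫[-2,0] (-(3*u^3 + 18*u^2 + 24*u)) du = 12.
Total enclosed area = 12 + 12 = 24.

24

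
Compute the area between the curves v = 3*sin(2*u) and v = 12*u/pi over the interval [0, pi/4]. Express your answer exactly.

3/2 - 3*pi/8

On [0, pi/4], (3*sin(2*u)) - (12*u/pi) = -12*u/pi + 3*sin(2*u) is ≥ 0 throughout, so the area is a single integral of |-12*u/pi + 3*sin(2*u)|.
∫[0,pi/4] (-12*u/pi + 3*sin(2*u)) du = 3/2 - 3*pi/8.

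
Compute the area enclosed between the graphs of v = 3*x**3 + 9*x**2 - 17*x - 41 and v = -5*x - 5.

Set the curves equal: 3*x**3 + 9*x**2 - 17*x - 41 = -5*x - 5, so 3*x**3 + 9*x**2 - 12*x - 36 = 0, which factors as 3*(x - 2)*(x + 2)*(x + 3) = 0. The curves meet at x = -3, -2, 2.
On [-3, -2], v = 3*x**3 + 9*x**2 - 17*x - 41 is on top; that piece has area ∫[-3,-2] (3*x**3 + 9*x**2 - 12*x - 36) dx = 9/4.
On [-2, 2], v = -5*x - 5 is on top; that piece has area ∫[-2,2] (-(3*x**3 + 9*x**2 - 12*x - 36)) dx = 96.
Total enclosed area = 9/4 + 96 = 393/4.

393/4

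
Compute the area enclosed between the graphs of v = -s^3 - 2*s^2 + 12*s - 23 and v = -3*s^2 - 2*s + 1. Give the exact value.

Set the curves equal: -s^3 - 2*s^2 + 12*s - 23 = -3*s^2 - 2*s + 1, so -s^3 + s^2 + 14*s - 24 = 0, which factors as -(s - 3)*(s - 2)*(s + 4) = 0. The curves meet at s = -4, 2, 3.
On [-4, 2], v = -3*s^2 - 2*s + 1 is on top; that piece has area ∫[-4,2] (-(-s^3 + s^2 + 14*s - 24)) ds = 144.
On [2, 3], v = -s^3 - 2*s^2 + 12*s - 23 is on top; that piece has area ∫[2,3] (-s^3 + s^2 + 14*s - 24) ds = 13/12.
Total enclosed area = 144 + 13/12 = 1741/12.

1741/12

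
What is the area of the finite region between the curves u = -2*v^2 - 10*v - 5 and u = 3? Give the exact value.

Both boundary curves give u as a function of v, so integrate with respect to v. Setting them equal: -2*v^2 - 10*v - 8 = 0, i.e. -2*(v + 1)*(v + 4) = 0, so they meet at v = -4, -1.
For v in [-4, -1], u = -2*v^2 - 10*v - 5 is on the right; area = ∫[-4,-1] (-2*v^2 - 10*v - 8) dv = 9.

9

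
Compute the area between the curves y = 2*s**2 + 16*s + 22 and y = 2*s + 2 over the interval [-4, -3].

On [-4, -3], (2*s**2 + 16*s + 22) - (2*s + 2) = 2*s**2 + 14*s + 20 is ≤ 0 throughout, so the area is a single integral of |2*s**2 + 14*s + 20|.
∫[-4,-3] (2*s**2 + 14*s + 20) ds = -13/3; the area of that piece is 13/3.

13/3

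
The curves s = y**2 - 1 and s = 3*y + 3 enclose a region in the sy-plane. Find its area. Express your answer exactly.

125/6

Both boundary curves give s as a function of y, so integrate with respect to y. Setting them equal: y**2 - 3*y - 4 = 0, i.e. (y - 4)*(y + 1) = 0, so they meet at y = -1, 4.
For y in [-1, 4], s = y**2 - 1 is on the left; area = ∫[-1,4] (-(y**2 - 3*y - 4)) dy = 125/6.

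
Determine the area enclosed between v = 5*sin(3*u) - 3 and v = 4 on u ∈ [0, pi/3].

On [0, pi/3], (5*sin(3*u) - 3) - (4) = 5*sin(3*u) - 7 is ≤ 0 throughout, so the area is a single integral of |5*sin(3*u) - 7|.
∫[0,pi/3] (5*sin(3*u) - 7) du = 10/3 - 7*pi/3; the area of that piece is -10/3 + 7*pi/3.

-10/3 + 7*pi/3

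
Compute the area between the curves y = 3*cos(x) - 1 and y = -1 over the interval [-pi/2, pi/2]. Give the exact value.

6

On [-pi/2, pi/2], (3*cos(x) - 1) - (-1) = 3*cos(x) is ≥ 0 throughout, so the area is a single integral of |3*cos(x)|.
∫[-pi/2,pi/2] (3*cos(x)) dx = 6.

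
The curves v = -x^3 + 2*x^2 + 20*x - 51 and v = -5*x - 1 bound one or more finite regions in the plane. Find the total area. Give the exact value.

Set the curves equal: -x^3 + 2*x^2 + 20*x - 51 = -5*x - 1, so -x^3 + 2*x^2 + 25*x - 50 = 0, which factors as -(x - 5)*(x - 2)*(x + 5) = 0. The curves meet at x = -5, 2, 5.
On [-5, 2], v = -5*x - 1 is on top; that piece has area ∫[-5,2] (-(-x^3 + 2*x^2 + 25*x - 50)) dx = 4459/12.
On [2, 5], v = -x^3 + 2*x^2 + 20*x - 51 is on top; that piece has area ∫[2,5] (-x^3 + 2*x^2 + 25*x - 50) dx = 153/4.
Total enclosed area = 4459/12 + 153/4 = 2459/6.

2459/6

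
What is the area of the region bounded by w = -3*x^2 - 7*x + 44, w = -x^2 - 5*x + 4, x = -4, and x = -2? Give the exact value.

On [-4, -2], (-3*x^2 - 7*x + 44) - (-x^2 - 5*x + 4) = -2*x^2 - 2*x + 40 is ≥ 0 throughout, so the area is a single integral of |-2*x^2 - 2*x + 40|.
∫[-4,-2] (-2*x^2 - 2*x + 40) dx = 164/3.

164/3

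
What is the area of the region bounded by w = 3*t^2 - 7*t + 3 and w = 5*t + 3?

32

Set the curves equal: 3*t^2 - 7*t + 3 = 5*t + 3, so 3*t^2 - 12*t = 0, which factors as 3*t*(t - 4) = 0. The curves meet at t = 0, 4.
On [0, 4], w = 5*t + 3 is on top; that piece has area ∫[0,4] (-(3*t^2 - 12*t)) dt = 32.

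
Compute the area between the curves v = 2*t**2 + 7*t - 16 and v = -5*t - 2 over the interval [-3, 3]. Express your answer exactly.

368/3

The difference (2*t**2 + 7*t - 16) - (-5*t - 2) = 2*t**2 + 12*t - 14 changes sign at t = 1 inside [-3, 3], so split the integral there.
∫[-3,1] (2*t**2 + 12*t - 14) dt = -256/3; the area of that piece is 256/3.
∫[1,3] (2*t**2 + 12*t - 14) dt = 112/3.
Total area = 256/3 + 112/3 = 368/3.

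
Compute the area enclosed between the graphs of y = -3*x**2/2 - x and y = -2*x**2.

2/3

Set the curves equal: -3*x**2/2 - x = -2*x**2, so x**2/2 - x = 0, which factors as x*(x - 2)/2 = 0. The curves meet at x = 0, 2.
On [0, 2], y = -2*x**2 is on top; that piece has area ∫[0,2] (-(x**2/2 - x)) dx = 2/3.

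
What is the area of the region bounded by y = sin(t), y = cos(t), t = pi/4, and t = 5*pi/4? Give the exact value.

On [pi/4, 5*pi/4], (sin(t)) - (cos(t)) = sin(t) - cos(t) is ≥ 0 throughout, so the area is a single integral of |sin(t) - cos(t)|.
∫[pi/4,5*pi/4] (sin(t) - cos(t)) dt = 2*sqrt(2).

2*sqrt(2)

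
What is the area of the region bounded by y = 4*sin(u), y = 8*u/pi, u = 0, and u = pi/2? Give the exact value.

On [0, pi/2], (4*sin(u)) - (8*u/pi) = -8*u/pi + 4*sin(u) is ≥ 0 throughout, so the area is a single integral of |-8*u/pi + 4*sin(u)|.
∫[0,pi/2] (-8*u/pi + 4*sin(u)) du = 4 - pi.

4 - pi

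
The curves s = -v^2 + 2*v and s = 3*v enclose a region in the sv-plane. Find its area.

1/6

Both boundary curves give s as a function of v, so integrate with respect to v. Setting them equal: -v^2 - v = 0, i.e. -v*(v + 1) = 0, so they meet at v = -1, 0.
For v in [-1, 0], s = -v^2 + 2*v is on the right; area = ∫[-1,0] (-v^2 - v) dv = 1/6.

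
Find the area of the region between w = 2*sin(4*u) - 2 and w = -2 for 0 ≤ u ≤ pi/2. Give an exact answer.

2

The difference (2*sin(4*u) - 2) - (-2) = 2*sin(4*u) changes sign at u = pi/4 inside [0, pi/2], so split the integral there.
∫[0,pi/4] (2*sin(4*u)) du = 1.
∫[pi/4,pi/2] (2*sin(4*u)) du = -1; the area of that piece is 1.
Total area = 1 + 1 = 2.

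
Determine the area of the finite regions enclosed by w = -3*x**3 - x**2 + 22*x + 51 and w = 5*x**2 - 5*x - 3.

443/2

Set the curves equal: -3*x**3 - x**2 + 22*x + 51 = 5*x**2 - 5*x - 3, so -3*x**3 - 6*x**2 + 27*x + 54 = 0, which factors as -3*(x - 3)*(x + 2)*(x + 3) = 0. The curves meet at x = -3, -2, 3.
On [-3, -2], w = 5*x**2 - 5*x - 3 is on top; that piece has area ∫[-3,-2] (-(-3*x**3 - 6*x**2 + 27*x + 54)) dx = 11/4.
On [-2, 3], w = -3*x**3 - x**2 + 22*x + 51 is on top; that piece has area ∫[-2,3] (-3*x**3 - 6*x**2 + 27*x + 54) dx = 875/4.
Total enclosed area = 11/4 + 875/4 = 443/2.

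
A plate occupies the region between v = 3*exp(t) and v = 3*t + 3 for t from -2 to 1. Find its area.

On [-2, 1], (3*exp(t)) - (3*t + 3) = -3*t + 3*exp(t) - 3 is ≥ 0 throughout, so the area is a single integral of |-3*t + 3*exp(t) - 3|.
∫[-2,1] (-3*t + 3*exp(t) - 3) dt = -9/2 - 3*exp(-2) + 3*exp(1).

-9/2 - 3*exp(-2) + 3*exp(1)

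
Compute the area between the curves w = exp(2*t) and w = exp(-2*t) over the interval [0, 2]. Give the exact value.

-1 + exp(-4)/2 + exp(4)/2

On [0, 2], (exp(2*t)) - (exp(-2*t)) = exp(2*t) - exp(-2*t) is ≥ 0 throughout, so the area is a single integral of |exp(2*t) - exp(-2*t)|.
∫[0,2] (exp(2*t) - exp(-2*t)) dt = -1 + exp(-4)/2 + exp(4)/2.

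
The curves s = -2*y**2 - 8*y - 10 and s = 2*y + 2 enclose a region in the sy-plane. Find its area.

1/3

Both boundary curves give s as a function of y, so integrate with respect to y. Setting them equal: -2*y**2 - 10*y - 12 = 0, i.e. -2*(y + 2)*(y + 3) = 0, so they meet at y = -3, -2.
For y in [-3, -2], s = -2*y**2 - 8*y - 10 is on the right; area = ∫[-3,-2] (-2*y**2 - 10*y - 12) dy = 1/3.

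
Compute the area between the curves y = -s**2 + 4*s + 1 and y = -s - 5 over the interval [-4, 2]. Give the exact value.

63

The difference (-s**2 + 4*s + 1) - (-s - 5) = -s**2 + 5*s + 6 changes sign at s = -1 inside [-4, 2], so split the integral there.
∫[-4,-1] (-s**2 + 5*s + 6) ds = -81/2; the area of that piece is 81/2.
∫[-1,2] (-s**2 + 5*s + 6) ds = 45/2.
Total area = 81/2 + 45/2 = 63.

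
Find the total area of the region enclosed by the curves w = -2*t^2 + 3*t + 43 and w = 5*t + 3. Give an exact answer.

243

Set the curves equal: -2*t^2 + 3*t + 43 = 5*t + 3, so -2*t^2 - 2*t + 40 = 0, which factors as -2*(t - 4)*(t + 5) = 0. The curves meet at t = -5, 4.
On [-5, 4], w = -2*t^2 + 3*t + 43 is on top; that piece has area ∫[-5,4] (-2*t^2 - 2*t + 40) dt = 243.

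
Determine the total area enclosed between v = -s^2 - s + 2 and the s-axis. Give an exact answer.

The curve meets the s-axis where -s^2 - s + 2 = 0, i.e. -(s - 1)*(s + 2) = 0, at s = -2, 1.
On [-2, 1] the curve lies above the axis; ∫[-2,1] (-s^2 - s + 2) ds = 9/2, giving area 9/2.

9/2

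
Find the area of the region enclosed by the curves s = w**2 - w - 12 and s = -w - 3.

Both boundary curves give s as a function of w, so integrate with respect to w. Setting them equal: w**2 - 9 = 0, i.e. (w - 3)*(w + 3) = 0, so they meet at w = -3, 3.
For w in [-3, 3], s = w**2 - w - 12 is on the left; area = ∫[-3,3] (-(w**2 - 9)) dw = 36.

36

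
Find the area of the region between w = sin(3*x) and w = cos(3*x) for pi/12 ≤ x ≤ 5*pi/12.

On [pi/12, 5*pi/12], (sin(3*x)) - (cos(3*x)) = sin(3*x) - cos(3*x) is ≥ 0 throughout, so the area is a single integral of |sin(3*x) - cos(3*x)|.
∫[pi/12,5*pi/12] (sin(3*x) - cos(3*x)) dx = 2*sqrt(2)/3.

2*sqrt(2)/3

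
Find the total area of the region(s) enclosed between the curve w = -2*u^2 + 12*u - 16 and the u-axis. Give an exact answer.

The curve meets the u-axis where -2*u^2 + 12*u - 16 = 0, i.e. -2*(u - 4)*(u - 2) = 0, at u = 2, 4.
On [2, 4] the curve lies above the axis; ∫[2,4] (-2*u^2 + 12*u - 16) du = 8/3, giving area 8/3.

8/3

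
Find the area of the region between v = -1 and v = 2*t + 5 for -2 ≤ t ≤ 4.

On [-2, 4], (-1) - (2*t + 5) = -2*t - 6 is ≤ 0 throughout, so the area is a single integral of |-2*t - 6|.
∫[-2,4] (-2*t - 6) dt = -48; the area of that piece is 48.

48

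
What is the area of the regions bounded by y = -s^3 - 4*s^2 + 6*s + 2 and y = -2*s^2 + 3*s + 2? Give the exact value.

71/6

Set the curves equal: -s^3 - 4*s^2 + 6*s + 2 = -2*s^2 + 3*s + 2, so -s^3 - 2*s^2 + 3*s = 0, which factors as -s*(s - 1)*(s + 3) = 0. The curves meet at s = -3, 0, 1.
On [-3, 0], y = -2*s^2 + 3*s + 2 is on top; that piece has area ∫[-3,0] (-(-s^3 - 2*s^2 + 3*s)) ds = 45/4.
On [0, 1], y = -s^3 - 4*s^2 + 6*s + 2 is on top; that piece has area ∫[0,1] (-s^3 - 2*s^2 + 3*s) ds = 7/12.
Total enclosed area = 45/4 + 7/12 = 71/6.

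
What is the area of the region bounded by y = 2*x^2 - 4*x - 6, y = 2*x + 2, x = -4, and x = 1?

The difference (2*x^2 - 4*x - 6) - (2*x + 2) = 2*x^2 - 6*x - 8 changes sign at x = -1 inside [-4, 1], so split the integral there.
∫[-4,-1] (2*x^2 - 6*x - 8) dx = 63.
∫[-1,1] (2*x^2 - 6*x - 8) dx = -44/3; the area of that piece is 44/3.
Total area = 63 + 44/3 = 233/3.

233/3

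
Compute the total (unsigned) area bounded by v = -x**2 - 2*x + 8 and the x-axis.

The curve meets the x-axis where -x**2 - 2*x + 8 = 0, i.e. -(x - 2)*(x + 4) = 0, at x = -4, 2.
On [-4, 2] the curve lies above the axis; ∫[-4,2] (-x**2 - 2*x + 8) dx = 36, giving area 36.

36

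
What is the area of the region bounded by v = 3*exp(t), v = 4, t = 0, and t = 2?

The difference (3*exp(t)) - (4) = 3*exp(t) - 4 changes sign at t = log(4/3) inside [0, 2], so split the integral there.
∫[0,log(4/3)] (3*exp(t) - 4) dt = log(81/256) + 1; the area of that piece is -1 + log(256/81).
∫[log(4/3),2] (3*exp(t) - 4) dt = -12 - 4*log(3) + 8*log(2) + 3*exp(2).
Total area = (-1 + log(256/81)) + (-12 - 4*log(3) + 8*log(2) + 3*exp(2)) = -13 - 8*log(3) + 16*log(2) + 3*exp(2).

-13 - 8*log(3) + 16*log(2) + 3*exp(2)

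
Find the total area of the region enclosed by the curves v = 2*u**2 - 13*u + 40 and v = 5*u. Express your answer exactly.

1/3

Set the curves equal: 2*u**2 - 13*u + 40 = 5*u, so 2*u**2 - 18*u + 40 = 0, which factors as 2*(u - 5)*(u - 4) = 0. The curves meet at u = 4, 5.
On [4, 5], v = 5*u is on top; that piece has area ∫[4,5] (-(2*u**2 - 18*u + 40)) du = 1/3.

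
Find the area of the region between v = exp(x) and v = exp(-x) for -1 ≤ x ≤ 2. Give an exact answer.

The difference (exp(x)) - (exp(-x)) = exp(x) - exp(-x) changes sign at x = 0 inside [-1, 2], so split the integral there.
∫[-1,0] (exp(x) - exp(-x)) dx = -exp(1) - exp(-1) + 2; the area of that piece is -2 + exp(-1) + exp(1).
∫[0,2] (exp(x) - exp(-x)) dx = -2 + exp(-2) + exp(2).
Total area = (-2 + exp(-1) + exp(1)) + (-2 + exp(-2) + exp(2)) = -4 + exp(-2) + exp(-1) + exp(1) + exp(2).

-4 + exp(-2) + exp(-1) + exp(1) + exp(2)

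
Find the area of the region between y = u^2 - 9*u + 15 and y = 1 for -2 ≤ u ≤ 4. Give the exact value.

206/3

The difference (u^2 - 9*u + 15) - (1) = u^2 - 9*u + 14 changes sign at u = 2 inside [-2, 4], so split the integral there.
∫[-2,2] (u^2 - 9*u + 14) du = 184/3.
∫[2,4] (u^2 - 9*u + 14) du = -22/3; the area of that piece is 22/3.
Total area = 184/3 + 22/3 = 206/3.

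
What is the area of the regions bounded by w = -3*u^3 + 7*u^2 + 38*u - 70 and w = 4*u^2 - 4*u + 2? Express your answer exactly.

1741/4

Set the curves equal: -3*u^3 + 7*u^2 + 38*u - 70 = 4*u^2 - 4*u + 2, so -3*u^3 + 3*u^2 + 42*u - 72 = 0, which factors as -3*(u - 3)*(u - 2)*(u + 4) = 0. The curves meet at u = -4, 2, 3.
On [-4, 2], w = 4*u^2 - 4*u + 2 is on top; that piece has area ∫[-4,2] (-(-3*u^3 + 3*u^2 + 42*u - 72)) du = 432.
On [2, 3], w = -3*u^3 + 7*u^2 + 38*u - 70 is on top; that piece has area ∫[2,3] (-3*u^3 + 3*u^2 + 42*u - 72) du = 13/4.
Total enclosed area = 432 + 13/4 = 1741/4.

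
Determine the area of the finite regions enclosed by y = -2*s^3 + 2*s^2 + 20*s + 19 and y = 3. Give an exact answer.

443/3

Set the curves equal: -2*s^3 + 2*s^2 + 20*s + 19 = 3, so -2*s^3 + 2*s^2 + 20*s + 16 = 0, which factors as -2*(s - 4)*(s + 1)*(s + 2) = 0. The curves meet at s = -2, -1, 4.
On [-2, -1], y = 3 is on top; that piece has area ∫[-2,-1] (-(-2*s^3 + 2*s^2 + 20*s + 16)) ds = 11/6.
On [-1, 4], y = -2*s^3 + 2*s^2 + 20*s + 19 is on top; that piece has area ∫[-1,4] (-2*s^3 + 2*s^2 + 20*s + 16) ds = 875/6.
Total enclosed area = 11/6 + 875/6 = 443/3.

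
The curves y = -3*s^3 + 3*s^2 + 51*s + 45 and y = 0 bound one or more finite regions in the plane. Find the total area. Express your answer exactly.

568

Set the curves equal: -3*s^3 + 3*s^2 + 51*s + 45 = 0, so -3*s^3 + 3*s^2 + 51*s + 45 = 0, which factors as -3*(s - 5)*(s + 1)*(s + 3) = 0. The curves meet at s = -3, -1, 5.
On [-3, -1], y = 0 is on top; that piece has area ∫[-3,-1] (-(-3*s^3 + 3*s^2 + 51*s + 45)) ds = 28.
On [-1, 5], y = -3*s^3 + 3*s^2 + 51*s + 45 is on top; that piece has area ∫[-1,5] (-3*s^3 + 3*s^2 + 51*s + 45) ds = 540.
Total enclosed area = 28 + 540 = 568.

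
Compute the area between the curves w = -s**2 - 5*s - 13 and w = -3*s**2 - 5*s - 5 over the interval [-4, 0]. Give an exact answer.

32

The difference (-s**2 - 5*s - 13) - (-3*s**2 - 5*s - 5) = 2*s**2 - 8 changes sign at s = -2 inside [-4, 0], so split the integral there.
∫[-4,-2] (2*s**2 - 8) ds = 64/3.
∫[-2,0] (2*s**2 - 8) ds = -32/3; the area of that piece is 32/3.
Total area = 64/3 + 32/3 = 32.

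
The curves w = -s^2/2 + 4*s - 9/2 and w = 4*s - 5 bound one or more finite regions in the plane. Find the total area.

2/3

Set the curves equal: -s^2/2 + 4*s - 9/2 = 4*s - 5, so -s^2/2 + 1/2 = 0, which factors as -(s - 1)*(s + 1)/2 = 0. The curves meet at s = -1, 1.
On [-1, 1], w = -s^2/2 + 4*s - 9/2 is on top; that piece has area ∫[-1,1] (-s^2/2 + 1/2) ds = 2/3.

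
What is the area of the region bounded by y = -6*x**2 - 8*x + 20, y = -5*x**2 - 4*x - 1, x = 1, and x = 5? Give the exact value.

The difference (-6*x**2 - 8*x + 20) - (-5*x**2 - 4*x - 1) = -x**2 - 4*x + 21 changes sign at x = 3 inside [1, 5], so split the integral there.
∫[1,3] (-x**2 - 4*x + 21) dx = 52/3.
∫[3,5] (-x**2 - 4*x + 21) dx = -68/3; the area of that piece is 68/3.
Total area = 52/3 + 68/3 = 40.

40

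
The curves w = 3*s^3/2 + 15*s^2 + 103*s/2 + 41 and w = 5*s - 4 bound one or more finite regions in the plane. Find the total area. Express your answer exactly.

Set the curves equal: 3*s^3/2 + 15*s^2 + 103*s/2 + 41 = 5*s - 4, so 3*s^3/2 + 15*s^2 + 93*s/2 + 45 = 0, which factors as 3*(s + 2)*(s + 3)*(s + 5)/2 = 0. The curves meet at s = -5, -3, -2.
On [-5, -3], w = 3*s^3/2 + 15*s^2 + 103*s/2 + 41 is on top; that piece has area ∫[-5,-3] (3*s^3/2 + 15*s^2 + 93*s/2 + 45) ds = 4.
On [-3, -2], w = 5*s - 4 is on top; that piece has area ∫[-3,-2] (-(3*s^3/2 + 15*s^2 + 93*s/2 + 45)) ds = 5/8.
Total enclosed area = 4 + 5/8 = 37/8.

37/8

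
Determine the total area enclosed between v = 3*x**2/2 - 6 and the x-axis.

16

The curve meets the x-axis where 3*x**2/2 - 6 = 0, i.e. 3*(x - 2)*(x + 2)/2 = 0, at x = -2, 2.
On [-2, 2] the curve lies below the axis; ∫[-2,2] (3*x**2/2 - 6) dx = -16, giving area 16.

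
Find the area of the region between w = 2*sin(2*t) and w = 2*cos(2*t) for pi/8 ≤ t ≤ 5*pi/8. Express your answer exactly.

On [pi/8, 5*pi/8], (2*sin(2*t)) - (2*cos(2*t)) = 2*sin(2*t) - 2*cos(2*t) is ≥ 0 throughout, so the area is a single integral of |2*sin(2*t) - 2*cos(2*t)|.
∫[pi/8,5*pi/8] (2*sin(2*t) - 2*cos(2*t)) dt = 2*sqrt(2).

2*sqrt(2)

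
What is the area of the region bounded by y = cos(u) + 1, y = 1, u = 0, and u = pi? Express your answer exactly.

The difference (cos(u) + 1) - (1) = cos(u) changes sign at u = pi/2 inside [0, pi], so split the integral there.
∫[0,pi/2] (cos(u)) du = 1.
∫[pi/2,pi] (cos(u)) du = -1; the area of that piece is 1.
Total area = 1 + 1 = 2.

2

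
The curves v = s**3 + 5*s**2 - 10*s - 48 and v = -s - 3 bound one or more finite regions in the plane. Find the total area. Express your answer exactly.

568/3

Set the curves equal: s**3 + 5*s**2 - 10*s - 48 = -s - 3, so s**3 + 5*s**2 - 9*s - 45 = 0, which factors as (s - 3)*(s + 3)*(s + 5) = 0. The curves meet at s = -5, -3, 3.
On [-5, -3], v = s**3 + 5*s**2 - 10*s - 48 is on top; that piece has area ∫[-5,-3] (s**3 + 5*s**2 - 9*s - 45) ds = 28/3.
On [-3, 3], v = -s - 3 is on top; that piece has area ∫[-3,3] (-(s**3 + 5*s**2 - 9*s - 45)) ds = 180.
Total enclosed area = 28/3 + 180 = 568/3.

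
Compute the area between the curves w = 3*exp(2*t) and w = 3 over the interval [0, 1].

-9/2 + 3*exp(2)/2

On [0, 1], (3*exp(2*t)) - (3) = 3*exp(2*t) - 3 is ≥ 0 throughout, so the area is a single integral of |3*exp(2*t) - 3|.
∫[0,1] (3*exp(2*t) - 3) dt = -9/2 + 3*exp(2)/2.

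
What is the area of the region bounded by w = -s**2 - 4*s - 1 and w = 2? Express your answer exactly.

Set the curves equal: -s**2 - 4*s - 1 = 2, so -s**2 - 4*s - 3 = 0, which factors as -(s + 1)*(s + 3) = 0. The curves meet at s = -3, -1.
On [-3, -1], w = -s**2 - 4*s - 1 is on top; that piece has area ∫[-3,-1] (-s**2 - 4*s - 3) ds = 4/3.

4/3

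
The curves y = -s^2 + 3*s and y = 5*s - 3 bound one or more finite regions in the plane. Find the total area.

32/3

Set the curves equal: -s^2 + 3*s = 5*s - 3, so -s^2 - 2*s + 3 = 0, which factors as -(s - 1)*(s + 3) = 0. The curves meet at s = -3, 1.
On [-3, 1], y = -s^2 + 3*s is on top; that piece has area ∫[-3,1] (-s^2 - 2*s + 3) ds = 32/3.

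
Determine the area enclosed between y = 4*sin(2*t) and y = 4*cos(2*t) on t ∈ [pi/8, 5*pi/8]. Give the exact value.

4*sqrt(2)

On [pi/8, 5*pi/8], (4*sin(2*t)) - (4*cos(2*t)) = 4*sin(2*t) - 4*cos(2*t) is ≥ 0 throughout, so the area is a single integral of |4*sin(2*t) - 4*cos(2*t)|.
∫[pi/8,5*pi/8] (4*sin(2*t) - 4*cos(2*t)) dt = 4*sqrt(2).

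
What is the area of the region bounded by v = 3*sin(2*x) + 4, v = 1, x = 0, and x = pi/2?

On [0, pi/2], (3*sin(2*x) + 4) - (1) = 3*sin(2*x) + 3 is ≥ 0 throughout, so the area is a single integral of |3*sin(2*x) + 3|.
∫[0,pi/2] (3*sin(2*x) + 3) dx = 3 + 3*pi/2.

3 + 3*pi/2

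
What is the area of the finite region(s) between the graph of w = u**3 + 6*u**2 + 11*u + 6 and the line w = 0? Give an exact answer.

The curve meets the u-axis where u**3 + 6*u**2 + 11*u + 6 = 0, i.e. (u + 1)*(u + 2)*(u + 3) = 0, at u = -3, -2, -1.
On [-3, -2] the curve lies above the axis; ∫[-3,-2] (u**3 + 6*u**2 + 11*u + 6) du = 1/4, giving area 1/4.
On [-2, -1] the curve lies below the axis; ∫[-2,-1] (u**3 + 6*u**2 + 11*u + 6) du = -1/4, giving area 1/4.
Total area = 1/4 + 1/4 = 1/2.

1/2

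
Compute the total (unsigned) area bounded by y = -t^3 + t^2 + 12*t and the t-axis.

The curve meets the t-axis where -t^3 + t^2 + 12*t = 0, i.e. -t*(t - 4)*(t + 3) = 0, at t = -3, 0, 4.
On [-3, 0] the curve lies below the axis; ∫[-3,0] (-t^3 + t^2 + 12*t) dt = -99/4, giving area 99/4.
On [0, 4] the curve lies above the axis; ∫[0,4] (-t^3 + t^2 + 12*t) dt = 160/3, giving area 160/3.
Total area = 99/4 + 160/3 = 937/12.

937/12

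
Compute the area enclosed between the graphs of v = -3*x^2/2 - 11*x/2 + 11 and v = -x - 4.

Set the curves equal: -3*x^2/2 - 11*x/2 + 11 = -x - 4, so -3*x^2/2 - 9*x/2 + 15 = 0, which factors as -3*(x - 2)*(x + 5)/2 = 0. The curves meet at x = -5, 2.
On [-5, 2], v = -3*x^2/2 - 11*x/2 + 11 is on top; that piece has area ∫[-5,2] (-3*x^2/2 - 9*x/2 + 15) dx = 343/4.

343/4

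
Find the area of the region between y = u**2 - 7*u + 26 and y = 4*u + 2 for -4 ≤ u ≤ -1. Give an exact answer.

On [-4, -1], (u**2 - 7*u + 26) - (4*u + 2) = u**2 - 11*u + 24 is ≥ 0 throughout, so the area is a single integral of |u**2 - 11*u + 24|.
∫[-4,-1] (u**2 - 11*u + 24) du = 351/2.

351/2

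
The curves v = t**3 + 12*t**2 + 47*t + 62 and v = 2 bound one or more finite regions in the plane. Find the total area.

1/2

Set the curves equal: t**3 + 12*t**2 + 47*t + 62 = 2, so t**3 + 12*t**2 + 47*t + 60 = 0, which factors as (t + 3)*(t + 4)*(t + 5) = 0. The curves meet at t = -5, -4, -3.
On [-5, -4], v = t**3 + 12*t**2 + 47*t + 62 is on top; that piece has area ∫[-5,-4] (t**3 + 12*t**2 + 47*t + 60) dt = 1/4.
On [-4, -3], v = 2 is on top; that piece has area ∫[-4,-3] (-(t**3 + 12*t**2 + 47*t + 60)) dt = 1/4.
Total enclosed area = 1/4 + 1/4 = 1/2.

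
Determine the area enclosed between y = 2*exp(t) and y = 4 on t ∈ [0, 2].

The difference (2*exp(t)) - (4) = 2*exp(t) - 4 changes sign at t = log(2) inside [0, 2], so split the integral there.
∫[0,log(2)] (2*exp(t) - 4) dt = 2 - log(16); the area of that piece is -2 + log(16).
∫[log(2),2] (2*exp(t) - 4) dt = -12 + 4*log(2) + 2*exp(2).
Total area = (-2 + log(16)) + (-12 + 4*log(2) + 2*exp(2)) = -14 + 8*log(2) + 2*exp(2).

-14 + 8*log(2) + 2*exp(2)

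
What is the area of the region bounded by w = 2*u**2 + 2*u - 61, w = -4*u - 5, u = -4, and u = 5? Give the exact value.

1123/3

The difference (2*u**2 + 2*u - 61) - (-4*u - 5) = 2*u**2 + 6*u - 56 changes sign at u = 4 inside [-4, 5], so split the integral there.
∫[-4,4] (2*u**2 + 6*u - 56) du = -1088/3; the area of that piece is 1088/3.
∫[4,5] (2*u**2 + 6*u - 56) du = 35/3.
Total area = 1088/3 + 35/3 = 1123/3.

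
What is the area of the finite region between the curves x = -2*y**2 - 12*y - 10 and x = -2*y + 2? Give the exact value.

Both boundary curves give x as a function of y, so integrate with respect to y. Setting them equal: -2*y**2 - 10*y - 12 = 0, i.e. -2*(y + 2)*(y + 3) = 0, so they meet at y = -3, -2.
For y in [-3, -2], x = -2*y**2 - 12*y - 10 is on the right; area = ∫[-3,-2] (-2*y**2 - 10*y - 12) dy = 1/3.

1/3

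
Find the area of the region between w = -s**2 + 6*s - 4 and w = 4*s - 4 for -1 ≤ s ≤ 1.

The difference (-s**2 + 6*s - 4) - (4*s - 4) = -s**2 + 2*s changes sign at s = 0 inside [-1, 1], so split the integral there.
∫[-1,0] (-s**2 + 2*s) ds = -4/3; the area of that piece is 4/3.
∫[0,1] (-s**2 + 2*s) ds = 2/3.
Total area = 4/3 + 2/3 = 2.

2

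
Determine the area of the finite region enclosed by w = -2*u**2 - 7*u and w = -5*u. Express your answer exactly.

1/3

Set the curves equal: -2*u**2 - 7*u = -5*u, so -2*u**2 - 2*u = 0, which factors as -2*u*(u + 1) = 0. The curves meet at u = -1, 0.
On [-1, 0], w = -2*u**2 - 7*u is on top; that piece has area ∫[-1,0] (-2*u**2 - 2*u) du = 1/3.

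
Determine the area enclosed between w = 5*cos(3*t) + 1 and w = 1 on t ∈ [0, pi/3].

10/3

The difference (5*cos(3*t) + 1) - (1) = 5*cos(3*t) changes sign at t = pi/6 inside [0, pi/3], so split the integral there.
∫[0,pi/6] (5*cos(3*t)) dt = 5/3.
∫[pi/6,pi/3] (5*cos(3*t)) dt = -5/3; the area of that piece is 5/3.
Total area = 5/3 + 5/3 = 10/3.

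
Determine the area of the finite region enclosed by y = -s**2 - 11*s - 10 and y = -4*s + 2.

Set the curves equal: -s**2 - 11*s - 10 = -4*s + 2, so -s**2 - 7*s - 12 = 0, which factors as -(s + 3)*(s + 4) = 0. The curves meet at s = -4, -3.
On [-4, -3], y = -s**2 - 11*s - 10 is on top; that piece has area ∫[-4,-3] (-s**2 - 7*s - 12) ds = 1/6.

1/6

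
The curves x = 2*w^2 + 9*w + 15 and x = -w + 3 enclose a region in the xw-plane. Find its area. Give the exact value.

Both boundary curves give x as a function of w, so integrate with respect to w. Setting them equal: 2*w^2 + 10*w + 12 = 0, i.e. 2*(w + 2)*(w + 3) = 0, so they meet at w = -3, -2.
For w in [-3, -2], x = 2*w^2 + 9*w + 15 is on the left; area = ∫[-3,-2] (-(2*w^2 + 10*w + 12)) dw = 1/3.

1/3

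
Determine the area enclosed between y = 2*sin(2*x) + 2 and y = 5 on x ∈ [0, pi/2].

On [0, pi/2], (2*sin(2*x) + 2) - (5) = 2*sin(2*x) - 3 is ≤ 0 throughout, so the area is a single integral of |2*sin(2*x) - 3|.
∫[0,pi/2] (2*sin(2*x) - 3) dx = 2 - 3*pi/2; the area of that piece is -2 + 3*pi/2.

-2 + 3*pi/2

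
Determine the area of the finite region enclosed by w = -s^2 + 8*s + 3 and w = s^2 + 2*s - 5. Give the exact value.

125/3

Set the curves equal: -s^2 + 8*s + 3 = s^2 + 2*s - 5, so -2*s^2 + 6*s + 8 = 0, which factors as -2*(s - 4)*(s + 1) = 0. The curves meet at s = -1, 4.
On [-1, 4], w = -s^2 + 8*s + 3 is on top; that piece has area ∫[-1,4] (-2*s^2 + 6*s + 8) ds = 125/3.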